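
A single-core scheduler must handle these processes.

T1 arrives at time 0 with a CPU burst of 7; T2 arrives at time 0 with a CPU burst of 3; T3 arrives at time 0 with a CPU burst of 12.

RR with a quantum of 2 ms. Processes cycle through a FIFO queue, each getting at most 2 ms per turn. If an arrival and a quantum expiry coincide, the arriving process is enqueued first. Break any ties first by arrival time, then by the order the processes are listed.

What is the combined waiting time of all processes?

Schedule: | T1 0-2 | T2 2-4 | T3 4-6 | T1 6-8 | T2 8-9 | T3 9-11 | T1 11-13 | T3 13-15 | T1 15-16 | T3 16-22 |
Completion: T1=16  T2=9  T3=22
Waiting = turnaround − burst: T1=9, T2=6, T3=10
Total waiting = 9 + 6 + 10 = 25

25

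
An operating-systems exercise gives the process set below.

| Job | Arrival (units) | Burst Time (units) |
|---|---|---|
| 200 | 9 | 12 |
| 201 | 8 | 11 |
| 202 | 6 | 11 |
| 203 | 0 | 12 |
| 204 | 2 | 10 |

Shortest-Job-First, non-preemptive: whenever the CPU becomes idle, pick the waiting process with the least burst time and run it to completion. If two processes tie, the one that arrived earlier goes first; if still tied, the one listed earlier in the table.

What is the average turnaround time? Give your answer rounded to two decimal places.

28.40

Timeline: | 203 0-12 | 204 12-22 | 202 22-33 | 201 33-44 | 200 44-56 |
Completion: 200=56  201=44  202=33  203=12  204=22
Turnaround times: 200=47, 201=36, 202=27, 203=12, 204=20
Average turnaround = (47+36+27+12+20) / 5 = 142/5 = 28.40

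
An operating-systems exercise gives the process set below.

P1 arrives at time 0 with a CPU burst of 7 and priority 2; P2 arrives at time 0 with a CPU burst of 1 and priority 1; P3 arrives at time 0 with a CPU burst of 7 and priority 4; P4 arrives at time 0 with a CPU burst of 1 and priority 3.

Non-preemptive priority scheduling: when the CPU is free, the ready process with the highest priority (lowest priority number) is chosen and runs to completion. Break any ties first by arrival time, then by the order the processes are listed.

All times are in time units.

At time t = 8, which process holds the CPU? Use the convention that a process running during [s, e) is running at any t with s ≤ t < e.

Timeline: | P2 0-1 | P1 1-8 | P4 8-9 | P3 9-16 |
Completion: P1=8  P2=1  P3=16  P4=9

P4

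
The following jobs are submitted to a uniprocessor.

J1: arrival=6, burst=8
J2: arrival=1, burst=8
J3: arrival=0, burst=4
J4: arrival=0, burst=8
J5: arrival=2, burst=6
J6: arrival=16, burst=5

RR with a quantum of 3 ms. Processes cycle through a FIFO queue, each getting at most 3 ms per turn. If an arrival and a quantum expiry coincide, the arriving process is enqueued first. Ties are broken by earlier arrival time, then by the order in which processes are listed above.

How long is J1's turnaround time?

Schedule: | J3 0-3 | J4 3-6 | J2 6-9 | J5 9-12 | J3 12-13 | J1 13-16 | J4 16-19 | J2 19-22 | J5 22-25 | J6 25-28 | J1 28-31 | J4 31-33 | J2 33-35 | J6 35-37 | J1 37-39 |
Completion: J1=39  J2=35  J3=13  J4=33  J5=25  J6=37
Turnaround(J1) = completion − arrival = 39 − 6 = 33

33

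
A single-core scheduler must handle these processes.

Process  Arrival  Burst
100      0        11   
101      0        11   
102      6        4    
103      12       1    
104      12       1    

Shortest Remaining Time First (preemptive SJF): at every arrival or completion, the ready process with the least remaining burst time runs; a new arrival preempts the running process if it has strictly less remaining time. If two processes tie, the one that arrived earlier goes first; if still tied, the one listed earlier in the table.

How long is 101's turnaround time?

28

Schedule: | 100 0-6 | 102 6-10 | 100 10-12 | 103 12-13 | 104 13-14 | 100 14-17 | 101 17-28 |
Completion: 100=17  101=28  102=10  103=13  104=14
Turnaround (C−A): 100=17  101=28  102=4  103=1  104=2
Turnaround(101) = completion − arrival = 28 − 0 = 28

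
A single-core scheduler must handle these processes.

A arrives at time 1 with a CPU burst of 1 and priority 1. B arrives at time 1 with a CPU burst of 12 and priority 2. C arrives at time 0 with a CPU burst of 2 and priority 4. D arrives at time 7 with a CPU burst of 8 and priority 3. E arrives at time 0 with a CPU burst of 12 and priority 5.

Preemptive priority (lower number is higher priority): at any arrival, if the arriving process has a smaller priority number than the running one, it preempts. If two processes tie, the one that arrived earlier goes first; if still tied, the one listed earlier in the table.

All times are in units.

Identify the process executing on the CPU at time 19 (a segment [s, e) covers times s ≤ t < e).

D

Timeline: | C 0-1 | A 1-2 | B 2-14 | D 14-22 | C 22-23 | E 23-35 |
Completion: A=2  B=14  C=23  D=22  E=35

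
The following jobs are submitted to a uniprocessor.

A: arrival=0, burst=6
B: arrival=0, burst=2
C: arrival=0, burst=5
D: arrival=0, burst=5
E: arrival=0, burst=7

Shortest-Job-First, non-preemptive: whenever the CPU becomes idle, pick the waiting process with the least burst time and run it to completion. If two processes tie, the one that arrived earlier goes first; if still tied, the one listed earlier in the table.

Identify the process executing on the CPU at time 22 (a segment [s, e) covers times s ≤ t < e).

E

Gantt: | B 0-2 | C 2-7 | D 7-12 | A 12-18 | E 18-25 |
Completion: A=18  B=2  C=7  D=12  E=25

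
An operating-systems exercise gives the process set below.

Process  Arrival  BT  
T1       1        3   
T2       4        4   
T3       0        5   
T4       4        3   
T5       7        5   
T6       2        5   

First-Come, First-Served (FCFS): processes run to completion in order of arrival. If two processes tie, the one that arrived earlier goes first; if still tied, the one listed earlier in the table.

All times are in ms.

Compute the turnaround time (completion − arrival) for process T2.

Gantt: | T3 0-5 | T1 5-8 | T6 8-13 | T2 13-17 | T4 17-20 | T5 20-25 |
Completion: T1=8  T2=17  T3=5  T4=20  T5=25  T6=13
Turnaround (C−A): T1=7  T2=13  T3=5  T4=16  T5=18  T6=11
Turnaround(T2) = completion − arrival = 17 − 4 = 13

13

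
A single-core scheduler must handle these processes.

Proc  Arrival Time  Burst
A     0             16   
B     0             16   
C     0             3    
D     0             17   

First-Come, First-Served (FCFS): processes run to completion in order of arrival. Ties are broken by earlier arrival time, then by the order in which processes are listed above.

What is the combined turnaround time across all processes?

Schedule: | A 0-16 | B 16-32 | C 32-35 | D 35-52 |
Completion: A=16  B=32  C=35  D=52
Turnaround (C−A): A=16  B=32  C=35  D=52
Turnaround = completion − arrival: A=16, B=32, C=35, D=52
Total turnaround = 16 + 32 + 35 + 52 = 135

135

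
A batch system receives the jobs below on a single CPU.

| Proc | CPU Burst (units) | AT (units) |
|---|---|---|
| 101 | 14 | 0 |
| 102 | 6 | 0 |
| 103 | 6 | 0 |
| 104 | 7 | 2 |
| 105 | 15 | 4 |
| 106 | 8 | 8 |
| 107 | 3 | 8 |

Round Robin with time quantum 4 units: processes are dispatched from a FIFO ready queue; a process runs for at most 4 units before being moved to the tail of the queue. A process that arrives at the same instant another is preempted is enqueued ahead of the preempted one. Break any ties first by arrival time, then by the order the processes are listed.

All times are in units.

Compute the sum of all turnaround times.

Schedule: | 101 0-4 | 102 4-8 | 103 8-12 | 104 12-16 | 105 16-20 | 101 20-24 | 106 24-28 | 107 28-31 | 102 31-33 | 103 33-35 | 104 35-38 | 105 38-42 | 101 42-46 | 106 46-50 | 105 50-54 | 101 54-56 | 105 56-59 |
Completion: 101=56  102=33  103=35  104=38  105=59  106=50  107=31
Turnaround = completion − arrival: 101=56, 102=33, 103=35, 104=36, 105=55, 106=42, 107=23
Total turnaround = 56 + 33 + 35 + 36 + 55 + 42 + 23 = 280

280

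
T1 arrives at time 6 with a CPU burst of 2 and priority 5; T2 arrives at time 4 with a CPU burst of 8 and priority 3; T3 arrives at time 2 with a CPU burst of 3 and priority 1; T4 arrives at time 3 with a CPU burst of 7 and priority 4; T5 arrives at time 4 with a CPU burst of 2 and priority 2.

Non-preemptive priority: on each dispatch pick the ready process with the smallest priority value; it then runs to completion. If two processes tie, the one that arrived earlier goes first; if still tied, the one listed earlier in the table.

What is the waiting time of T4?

Schedule: | idle 0-2 | T3 2-5 | T5 5-7 | T2 7-15 | T4 15-22 | T1 22-24 |
Completion: T1=24  T2=15  T3=5  T4=22  T5=7
Turnaround (C−A): T1=18  T2=11  T3=3  T4=19  T5=3
Waiting(T4) = turnaround − burst = 19 − 7 = 12

12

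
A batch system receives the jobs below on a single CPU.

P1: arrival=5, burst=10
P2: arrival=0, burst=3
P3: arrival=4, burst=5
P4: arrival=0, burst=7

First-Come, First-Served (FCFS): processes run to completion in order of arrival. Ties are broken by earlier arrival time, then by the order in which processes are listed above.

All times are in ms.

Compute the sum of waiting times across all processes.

19

Timeline: | P2 0-3 | P4 3-10 | P3 10-15 | P1 15-25 |
Completion: P1=25  P2=3  P3=15  P4=10
Waiting = turnaround − burst: P1=10, P2=0, P3=6, P4=3
Total waiting = 10 + 0 + 6 + 3 = 19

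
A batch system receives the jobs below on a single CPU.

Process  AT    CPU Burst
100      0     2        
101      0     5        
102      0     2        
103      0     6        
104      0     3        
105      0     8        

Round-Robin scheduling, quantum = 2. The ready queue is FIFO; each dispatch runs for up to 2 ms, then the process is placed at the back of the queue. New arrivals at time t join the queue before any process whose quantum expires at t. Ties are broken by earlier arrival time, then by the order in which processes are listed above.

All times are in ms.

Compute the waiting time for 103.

Schedule: | 100 0-2 | 101 2-4 | 102 4-6 | 103 6-8 | 104 8-10 | 105 10-12 | 101 12-14 | 103 14-16 | 104 16-17 | 105 17-19 | 101 19-20 | 103 20-22 | 105 22-26 |
Completion: 100=2  101=20  102=6  103=22  104=17  105=26
Turnaround (C−A): 100=2  101=20  102=6  103=22  104=17  105=26
Waiting(103) = turnaround − burst = 22 − 6 = 16

16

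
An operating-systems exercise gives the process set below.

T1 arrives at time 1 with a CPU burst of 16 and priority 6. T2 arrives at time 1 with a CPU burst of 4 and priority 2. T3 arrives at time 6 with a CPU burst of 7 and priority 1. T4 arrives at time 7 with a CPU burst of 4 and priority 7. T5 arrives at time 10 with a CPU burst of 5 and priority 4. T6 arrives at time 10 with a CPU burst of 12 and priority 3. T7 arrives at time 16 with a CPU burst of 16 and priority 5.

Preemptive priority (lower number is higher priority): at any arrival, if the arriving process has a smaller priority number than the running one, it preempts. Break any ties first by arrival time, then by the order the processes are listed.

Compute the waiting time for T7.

14

Gantt: | idle 0-1 | T2 1-5 | T1 5-6 | T3 6-13 | T6 13-25 | T5 25-30 | T7 30-46 | T1 46-61 | T4 61-65 |
Completion: T1=61  T2=5  T3=13  T4=65  T5=30  T6=25  T7=46
Waiting(T7) = turnaround − burst = 30 − 16 = 14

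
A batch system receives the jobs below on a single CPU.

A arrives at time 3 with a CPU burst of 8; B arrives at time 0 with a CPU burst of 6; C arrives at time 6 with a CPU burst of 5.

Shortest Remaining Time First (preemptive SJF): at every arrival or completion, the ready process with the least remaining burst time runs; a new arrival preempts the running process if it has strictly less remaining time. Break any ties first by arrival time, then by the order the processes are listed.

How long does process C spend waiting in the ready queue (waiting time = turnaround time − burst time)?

Schedule: | B 0-6 | C 6-11 | A 11-19 |
Completion: A=19  B=6  C=11
Waiting(C) = turnaround − burst = 5 − 5 = 0

0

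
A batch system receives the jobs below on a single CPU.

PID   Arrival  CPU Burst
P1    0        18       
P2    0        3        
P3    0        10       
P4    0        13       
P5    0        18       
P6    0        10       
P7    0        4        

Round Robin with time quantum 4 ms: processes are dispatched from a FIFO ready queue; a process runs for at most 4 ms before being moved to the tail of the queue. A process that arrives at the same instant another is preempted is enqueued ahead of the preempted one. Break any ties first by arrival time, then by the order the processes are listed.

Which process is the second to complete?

P7

Schedule: | P1 0-4 | P2 4-7 | P3 7-11 | P4 11-15 | P5 15-19 | P6 19-23 | P7 23-27 | P1 27-31 | P3 31-35 | P4 35-39 | P5 39-43 | P6 43-47 | P1 47-51 | P3 51-53 | P4 53-57 | P5 57-61 | P6 61-63 | P1 63-67 | P4 67-68 | P5 68-72 | P1 72-74 | P5 74-76 |
Completion: P1=74  P2=7  P3=53  P4=68  P5=76  P6=63  P7=27
Finish order: P2 → P7 → P3 → P6 → P4 → P1 → P5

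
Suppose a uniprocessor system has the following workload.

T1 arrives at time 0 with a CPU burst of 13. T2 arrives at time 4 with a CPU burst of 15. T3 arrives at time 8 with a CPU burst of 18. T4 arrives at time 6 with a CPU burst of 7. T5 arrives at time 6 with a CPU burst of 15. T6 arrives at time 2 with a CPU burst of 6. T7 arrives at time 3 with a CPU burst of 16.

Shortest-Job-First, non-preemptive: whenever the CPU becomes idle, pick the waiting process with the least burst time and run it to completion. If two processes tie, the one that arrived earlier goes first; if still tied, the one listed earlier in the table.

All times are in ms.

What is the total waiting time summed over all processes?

Gantt: | T1 0-13 | T6 13-19 | T4 19-26 | T2 26-41 | T5 41-56 | T7 56-72 | T3 72-90 |
Completion: T1=13  T2=41  T3=90  T4=26  T5=56  T6=19  T7=72
Turnaround (C−A): T1=13  T2=37  T3=82  T4=20  T5=50  T6=17  T7=69
Waiting = turnaround − burst: T1=0, T2=22, T3=64, T4=13, T5=35, T6=11, T7=53
Total waiting = 0 + 22 + 64 + 13 + 35 + 11 + 53 = 198

198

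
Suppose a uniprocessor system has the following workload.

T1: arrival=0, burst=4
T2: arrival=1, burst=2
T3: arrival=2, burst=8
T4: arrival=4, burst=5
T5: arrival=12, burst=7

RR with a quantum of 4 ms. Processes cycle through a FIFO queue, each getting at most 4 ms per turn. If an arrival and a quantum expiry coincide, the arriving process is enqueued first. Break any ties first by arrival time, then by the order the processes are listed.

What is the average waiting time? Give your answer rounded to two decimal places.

Timeline: | T1 0-4 | T2 4-6 | T3 6-10 | T4 10-14 | T3 14-18 | T5 18-22 | T4 22-23 | T5 23-26 |
Completion: T1=4  T2=6  T3=18  T4=23  T5=26
Turnaround (C−A): T1=4  T2=5  T3=16  T4=19  T5=14
Waiting times: T1=0, T2=3, T3=8, T4=14, T5=7
Average waiting = (0+3+8+14+7) / 5 = 32/5 = 6.40

6.40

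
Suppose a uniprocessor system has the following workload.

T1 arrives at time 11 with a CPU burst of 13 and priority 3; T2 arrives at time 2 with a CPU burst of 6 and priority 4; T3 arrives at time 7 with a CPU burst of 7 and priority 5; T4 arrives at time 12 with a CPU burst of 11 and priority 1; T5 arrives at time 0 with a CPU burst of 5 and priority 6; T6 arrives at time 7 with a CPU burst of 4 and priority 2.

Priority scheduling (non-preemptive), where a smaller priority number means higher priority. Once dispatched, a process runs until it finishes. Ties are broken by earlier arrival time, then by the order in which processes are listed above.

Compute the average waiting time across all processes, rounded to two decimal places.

9.50

Timeline: | T5 0-5 | T2 5-11 | T6 11-15 | T4 15-26 | T1 26-39 | T3 39-46 |
Completion: T1=39  T2=11  T3=46  T4=26  T5=5  T6=15
Waiting times: T1=15, T2=3, T3=32, T4=3, T5=0, T6=4
Average waiting = (15+3+32+3+0+4) / 6 = 57/6 = 9.50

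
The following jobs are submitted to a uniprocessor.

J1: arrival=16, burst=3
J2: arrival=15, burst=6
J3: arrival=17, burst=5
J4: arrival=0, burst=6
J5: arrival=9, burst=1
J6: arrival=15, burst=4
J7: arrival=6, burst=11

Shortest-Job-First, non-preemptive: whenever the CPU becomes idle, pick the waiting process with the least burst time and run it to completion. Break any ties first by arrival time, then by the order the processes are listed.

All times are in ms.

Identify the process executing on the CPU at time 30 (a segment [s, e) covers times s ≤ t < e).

J2

Gantt: | J4 0-6 | J7 6-17 | J5 17-18 | J1 18-21 | J6 21-25 | J3 25-30 | J2 30-36 |
Completion: J1=21  J2=36  J3=30  J4=6  J5=18  J6=25  J7=17
Turnaround (C−A): J1=5  J2=21  J3=13  J4=6  J5=9  J6=10  J7=11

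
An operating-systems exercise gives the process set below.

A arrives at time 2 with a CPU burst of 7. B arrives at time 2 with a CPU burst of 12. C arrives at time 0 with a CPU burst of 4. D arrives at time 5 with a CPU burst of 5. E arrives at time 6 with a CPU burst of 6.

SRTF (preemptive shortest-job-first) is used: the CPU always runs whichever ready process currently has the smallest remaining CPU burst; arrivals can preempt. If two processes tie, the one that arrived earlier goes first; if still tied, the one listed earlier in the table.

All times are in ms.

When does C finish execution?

4

Schedule: | C 0-4 | A 4-5 | D 5-10 | A 10-16 | E 16-22 | B 22-34 |
Completion: A=16  B=34  C=4  D=10  E=22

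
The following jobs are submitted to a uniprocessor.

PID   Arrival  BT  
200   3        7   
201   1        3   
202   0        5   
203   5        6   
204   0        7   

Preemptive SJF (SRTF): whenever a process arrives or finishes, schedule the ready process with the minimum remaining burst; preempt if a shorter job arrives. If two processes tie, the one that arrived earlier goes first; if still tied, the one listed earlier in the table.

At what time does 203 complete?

Schedule: | 202 0-1 | 201 1-4 | 202 4-8 | 203 8-14 | 204 14-21 | 200 21-28 |
Completion: 200=28  201=4  202=8  203=14  204=21
Turnaround (C−A): 200=25  201=3  202=8  203=9  204=21

14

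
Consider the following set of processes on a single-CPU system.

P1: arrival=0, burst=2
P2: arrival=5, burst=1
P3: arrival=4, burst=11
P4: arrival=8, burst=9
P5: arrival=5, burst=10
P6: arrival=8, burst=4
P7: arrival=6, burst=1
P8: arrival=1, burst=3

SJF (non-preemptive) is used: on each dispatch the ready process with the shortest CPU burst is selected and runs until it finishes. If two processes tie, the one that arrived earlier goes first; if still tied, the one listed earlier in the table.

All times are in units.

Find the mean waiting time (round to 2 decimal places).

Schedule: | P1 0-2 | P8 2-5 | P2 5-6 | P7 6-7 | P5 7-17 | P6 17-21 | P4 21-30 | P3 30-41 |
Completion: P1=2  P2=6  P3=41  P4=30  P5=17  P6=21  P7=7  P8=5
Waiting times: P1=0, P2=0, P3=26, P4=13, P5=2, P6=9, P7=0, P8=1
Average waiting = (0+0+26+13+2+9+0+1) / 8 = 51/8 = 6.38

6.38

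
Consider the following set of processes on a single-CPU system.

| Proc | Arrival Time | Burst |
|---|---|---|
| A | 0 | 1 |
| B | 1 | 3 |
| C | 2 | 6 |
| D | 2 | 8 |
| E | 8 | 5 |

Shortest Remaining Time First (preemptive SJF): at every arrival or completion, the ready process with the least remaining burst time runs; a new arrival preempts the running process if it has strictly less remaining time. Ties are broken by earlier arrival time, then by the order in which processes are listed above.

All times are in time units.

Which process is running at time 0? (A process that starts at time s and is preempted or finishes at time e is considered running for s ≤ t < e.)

Timeline: | A 0-1 | B 1-4 | C 4-10 | E 10-15 | D 15-23 |
Completion: A=1  B=4  C=10  D=23  E=15
Turnaround (C−A): A=1  B=3  C=8  D=21  E=7

A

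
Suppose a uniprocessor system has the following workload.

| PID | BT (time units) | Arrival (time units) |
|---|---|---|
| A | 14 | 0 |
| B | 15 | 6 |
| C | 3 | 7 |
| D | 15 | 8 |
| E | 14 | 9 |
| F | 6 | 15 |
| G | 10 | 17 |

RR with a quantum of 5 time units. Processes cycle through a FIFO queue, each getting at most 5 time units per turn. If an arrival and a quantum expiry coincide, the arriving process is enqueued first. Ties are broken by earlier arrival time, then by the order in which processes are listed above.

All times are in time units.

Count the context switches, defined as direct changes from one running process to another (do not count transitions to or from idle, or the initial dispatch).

15

Gantt: | A 0-10 | B 10-15 | C 15-18 | D 18-23 | E 23-28 | A 28-32 | F 32-37 | B 37-42 | G 42-47 | D 47-52 | E 52-57 | F 57-58 | B 58-63 | G 63-68 | D 68-73 | E 73-77 |
Completion: A=32  B=63  C=18  D=73  E=77  F=58  G=68
Turnaround (C−A): A=32  B=57  C=11  D=65  E=68  F=43  G=51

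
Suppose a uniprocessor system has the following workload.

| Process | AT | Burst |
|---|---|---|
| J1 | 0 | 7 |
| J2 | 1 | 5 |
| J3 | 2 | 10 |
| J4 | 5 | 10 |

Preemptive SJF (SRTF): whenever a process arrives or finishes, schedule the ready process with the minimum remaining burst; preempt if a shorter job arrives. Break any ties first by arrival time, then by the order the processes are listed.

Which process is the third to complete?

J3

Timeline: | J1 0-1 | J2 1-6 | J1 6-12 | J3 12-22 | J4 22-32 |
Completion: J1=12  J2=6  J3=22  J4=32
Turnaround (C−A): J1=12  J2=5  J3=20  J4=27
Finish order: J2 → J1 → J3 → J4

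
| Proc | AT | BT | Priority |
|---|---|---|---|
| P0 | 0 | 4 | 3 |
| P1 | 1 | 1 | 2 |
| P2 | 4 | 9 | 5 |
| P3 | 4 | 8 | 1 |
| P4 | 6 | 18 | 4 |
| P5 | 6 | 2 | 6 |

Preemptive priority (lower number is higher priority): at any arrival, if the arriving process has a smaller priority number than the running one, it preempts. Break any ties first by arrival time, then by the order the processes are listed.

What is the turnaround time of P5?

Gantt: | P0 0-1 | P1 1-2 | P0 2-4 | P3 4-12 | P0 12-13 | P4 13-31 | P2 31-40 | P5 40-42 |
Completion: P0=13  P1=2  P2=40  P3=12  P4=31  P5=42
Turnaround(P5) = completion − arrival = 42 − 6 = 36

36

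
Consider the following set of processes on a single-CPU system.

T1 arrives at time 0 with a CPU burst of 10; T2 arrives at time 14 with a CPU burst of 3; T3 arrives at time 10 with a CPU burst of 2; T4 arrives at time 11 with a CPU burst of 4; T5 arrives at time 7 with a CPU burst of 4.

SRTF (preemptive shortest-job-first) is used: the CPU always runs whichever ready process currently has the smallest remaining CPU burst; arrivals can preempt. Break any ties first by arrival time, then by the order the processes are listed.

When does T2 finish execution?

Gantt: | T1 0-10 | T3 10-12 | T5 12-16 | T2 16-19 | T4 19-23 |
Completion: T1=10  T2=19  T3=12  T4=23  T5=16

19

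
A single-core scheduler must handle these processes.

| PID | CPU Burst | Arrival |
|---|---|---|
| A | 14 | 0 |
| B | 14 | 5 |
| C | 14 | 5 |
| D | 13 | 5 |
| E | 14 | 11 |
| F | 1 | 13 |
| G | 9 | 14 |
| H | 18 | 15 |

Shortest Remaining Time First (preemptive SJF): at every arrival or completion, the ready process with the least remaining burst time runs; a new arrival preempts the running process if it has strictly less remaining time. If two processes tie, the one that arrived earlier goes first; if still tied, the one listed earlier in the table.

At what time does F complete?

Gantt: | A 0-14 | F 14-15 | G 15-24 | D 24-37 | B 37-51 | C 51-65 | E 65-79 | H 79-97 |
Completion: A=14  B=51  C=65  D=37  E=79  F=15  G=24  H=97
Turnaround (C−A): A=14  B=46  C=60  D=32  E=68  F=2  G=10  H=82

15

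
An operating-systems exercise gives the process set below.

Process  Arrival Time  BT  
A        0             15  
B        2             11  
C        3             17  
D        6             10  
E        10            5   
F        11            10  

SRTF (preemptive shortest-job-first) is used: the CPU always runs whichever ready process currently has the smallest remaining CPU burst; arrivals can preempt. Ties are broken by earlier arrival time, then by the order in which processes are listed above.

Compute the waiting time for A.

36

Timeline: | A 0-2 | B 2-13 | E 13-18 | D 18-28 | F 28-38 | A 38-51 | C 51-68 |
Completion: A=51  B=13  C=68  D=28  E=18  F=38
Turnaround (C−A): A=51  B=11  C=65  D=22  E=8  F=27
Waiting(A) = turnaround − burst = 51 − 15 = 36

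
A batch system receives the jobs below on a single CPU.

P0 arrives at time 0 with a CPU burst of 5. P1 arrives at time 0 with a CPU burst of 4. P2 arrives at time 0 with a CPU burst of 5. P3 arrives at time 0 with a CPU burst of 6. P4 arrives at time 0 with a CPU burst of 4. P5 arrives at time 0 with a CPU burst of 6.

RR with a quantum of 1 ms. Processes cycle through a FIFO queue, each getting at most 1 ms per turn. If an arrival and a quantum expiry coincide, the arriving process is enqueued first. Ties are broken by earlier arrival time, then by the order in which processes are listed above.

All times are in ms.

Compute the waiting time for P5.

Timeline: | P0 0-1 | P1 1-2 | P2 2-3 | P3 3-4 | P4 4-5 | P5 5-6 | P0 6-7 | P1 7-8 | P2 8-9 | P3 9-10 | P4 10-11 | P5 11-12 | P0 12-13 | P1 13-14 | P2 14-15 | P3 15-16 | P4 16-17 | P5 17-18 | P0 18-19 | P1 19-20 | P2 20-21 | P3 21-22 | P4 22-23 | P5 23-24 | P0 24-25 | P2 25-26 | P3 26-27 | P5 27-28 | P3 28-29 | P5 29-30 |
Completion: P0=25  P1=20  P2=26  P3=29  P4=23  P5=30
Turnaround (C−A): P0=25  P1=20  P2=26  P3=29  P4=23  P5=30
Waiting(P5) = turnaround − burst = 30 − 6 = 24

24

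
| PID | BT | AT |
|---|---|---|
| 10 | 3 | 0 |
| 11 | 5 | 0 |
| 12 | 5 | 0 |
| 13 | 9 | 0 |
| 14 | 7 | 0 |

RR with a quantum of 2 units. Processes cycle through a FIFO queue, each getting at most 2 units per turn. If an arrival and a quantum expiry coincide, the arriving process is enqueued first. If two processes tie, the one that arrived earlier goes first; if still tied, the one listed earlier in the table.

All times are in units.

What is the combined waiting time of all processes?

Timeline: | 10 0-2 | 11 2-4 | 12 4-6 | 13 6-8 | 14 8-10 | 10 10-11 | 11 11-13 | 12 13-15 | 13 15-17 | 14 17-19 | 11 19-20 | 12 20-21 | 13 21-23 | 14 23-25 | 13 25-27 | 14 27-28 | 13 28-29 |
Completion: 10=11  11=20  12=21  13=29  14=28
Turnaround (C−A): 10=11  11=20  12=21  13=29  14=28
Waiting = turnaround − burst: 10=8, 11=15, 12=16, 13=20, 14=21
Total waiting = 8 + 15 + 16 + 20 + 21 = 80

80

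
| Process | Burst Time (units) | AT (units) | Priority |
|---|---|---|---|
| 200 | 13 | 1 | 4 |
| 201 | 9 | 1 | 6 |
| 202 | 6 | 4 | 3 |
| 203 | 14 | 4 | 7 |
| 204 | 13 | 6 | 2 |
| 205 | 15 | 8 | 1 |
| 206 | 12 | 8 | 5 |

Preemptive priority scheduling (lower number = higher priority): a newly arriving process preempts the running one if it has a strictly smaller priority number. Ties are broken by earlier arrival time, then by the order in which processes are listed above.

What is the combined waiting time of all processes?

Gantt: | idle 0-1 | 200 1-4 | 202 4-6 | 204 6-8 | 205 8-23 | 204 23-34 | 202 34-38 | 200 38-48 | 206 48-60 | 201 60-69 | 203 69-83 |
Completion: 200=48  201=69  202=38  203=83  204=34  205=23  206=60
Waiting = turnaround − burst: 200=34, 201=59, 202=28, 203=65, 204=15, 205=0, 206=40
Total waiting = 34 + 59 + 28 + 65 + 15 + 0 + 40 = 241

241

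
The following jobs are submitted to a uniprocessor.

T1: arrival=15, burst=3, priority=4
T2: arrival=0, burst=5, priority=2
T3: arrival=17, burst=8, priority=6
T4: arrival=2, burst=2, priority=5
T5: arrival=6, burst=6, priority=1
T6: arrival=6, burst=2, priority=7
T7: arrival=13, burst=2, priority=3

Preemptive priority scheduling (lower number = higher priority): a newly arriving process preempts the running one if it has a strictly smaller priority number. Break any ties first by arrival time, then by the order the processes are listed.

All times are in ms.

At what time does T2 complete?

5

Timeline: | T2 0-5 | T4 5-6 | T5 6-12 | T4 12-13 | T7 13-15 | T1 15-18 | T3 18-26 | T6 26-28 |
Completion: T1=18  T2=5  T3=26  T4=13  T5=12  T6=28  T7=15
Turnaround (C−A): T1=3  T2=5  T3=9  T4=11  T5=6  T6=22  T7=2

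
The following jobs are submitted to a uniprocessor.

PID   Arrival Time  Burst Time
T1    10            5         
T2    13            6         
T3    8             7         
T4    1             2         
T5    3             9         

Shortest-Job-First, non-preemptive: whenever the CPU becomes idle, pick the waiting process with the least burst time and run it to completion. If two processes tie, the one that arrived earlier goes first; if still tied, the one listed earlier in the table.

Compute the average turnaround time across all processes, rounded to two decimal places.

Schedule: | idle 0-1 | T4 1-3 | T5 3-12 | T1 12-17 | T2 17-23 | T3 23-30 |
Completion: T1=17  T2=23  T3=30  T4=3  T5=12
Turnaround (C−A): T1=7  T2=10  T3=22  T4=2  T5=9
Turnaround times: T1=7, T2=10, T3=22, T4=2, T5=9
Average turnaround = (7+10+22+2+9) / 5 = 50/5 = 10.00

10.00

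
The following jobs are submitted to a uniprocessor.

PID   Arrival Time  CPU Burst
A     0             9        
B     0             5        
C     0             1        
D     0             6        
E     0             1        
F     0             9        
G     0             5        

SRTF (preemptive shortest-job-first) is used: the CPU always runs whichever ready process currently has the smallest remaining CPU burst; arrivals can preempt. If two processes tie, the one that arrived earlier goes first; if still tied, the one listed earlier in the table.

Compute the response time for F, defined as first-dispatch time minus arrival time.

27

Timeline: | C 0-1 | E 1-2 | B 2-7 | G 7-12 | D 12-18 | A 18-27 | F 27-36 |
Completion: A=27  B=7  C=1  D=18  E=2  F=36  G=12
Turnaround (C−A): A=27  B=7  C=1  D=18  E=2  F=36  G=12
Response(F) = first start − arrival = 27 − 0 = 27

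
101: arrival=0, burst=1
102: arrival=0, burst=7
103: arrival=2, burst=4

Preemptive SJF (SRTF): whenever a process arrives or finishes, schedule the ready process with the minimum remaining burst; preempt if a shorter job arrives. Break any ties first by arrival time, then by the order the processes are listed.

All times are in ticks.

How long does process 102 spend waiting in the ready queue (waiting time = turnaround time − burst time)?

5

Schedule: | 101 0-1 | 102 1-2 | 103 2-6 | 102 6-12 |
Completion: 101=1  102=12  103=6
Turnaround (C−A): 101=1  102=12  103=4
Waiting(102) = turnaround − burst = 12 − 7 = 5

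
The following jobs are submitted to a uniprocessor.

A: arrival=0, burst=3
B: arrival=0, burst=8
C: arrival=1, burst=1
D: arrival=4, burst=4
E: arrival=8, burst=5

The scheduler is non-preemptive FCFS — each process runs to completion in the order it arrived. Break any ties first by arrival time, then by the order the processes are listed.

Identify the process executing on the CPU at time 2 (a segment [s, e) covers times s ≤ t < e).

A

Timeline: | A 0-3 | B 3-11 | C 11-12 | D 12-16 | E 16-21 |
Completion: A=3  B=11  C=12  D=16  E=21
Turnaround (C−A): A=3  B=11  C=11  D=12  E=13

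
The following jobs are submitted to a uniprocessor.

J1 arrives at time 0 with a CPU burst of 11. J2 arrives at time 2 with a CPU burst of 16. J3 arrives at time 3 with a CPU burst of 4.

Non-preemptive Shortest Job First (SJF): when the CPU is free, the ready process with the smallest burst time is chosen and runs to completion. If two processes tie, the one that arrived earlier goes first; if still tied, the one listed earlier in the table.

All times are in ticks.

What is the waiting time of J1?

0

Gantt: | J1 0-11 | J3 11-15 | J2 15-31 |
Completion: J1=11  J2=31  J3=15
Turnaround (C−A): J1=11  J2=29  J3=12
Waiting(J1) = turnaround − burst = 11 − 11 = 0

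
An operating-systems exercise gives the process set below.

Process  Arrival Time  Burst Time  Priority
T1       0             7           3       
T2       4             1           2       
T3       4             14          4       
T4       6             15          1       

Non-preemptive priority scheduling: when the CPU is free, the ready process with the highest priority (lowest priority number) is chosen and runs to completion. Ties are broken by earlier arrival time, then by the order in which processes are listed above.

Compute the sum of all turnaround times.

75

Schedule: | T1 0-7 | T4 7-22 | T2 22-23 | T3 23-37 |
Completion: T1=7  T2=23  T3=37  T4=22
Turnaround = completion − arrival: T1=7, T2=19, T3=33, T4=16
Total turnaround = 7 + 19 + 33 + 16 = 75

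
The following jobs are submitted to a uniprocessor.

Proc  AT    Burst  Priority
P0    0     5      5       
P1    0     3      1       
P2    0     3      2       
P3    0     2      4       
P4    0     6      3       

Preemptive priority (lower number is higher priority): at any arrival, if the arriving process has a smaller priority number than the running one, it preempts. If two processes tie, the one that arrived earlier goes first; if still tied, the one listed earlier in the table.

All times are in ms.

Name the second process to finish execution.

P2

Timeline: | P1 0-3 | P2 3-6 | P4 6-12 | P3 12-14 | P0 14-19 |
Completion: P0=19  P1=3  P2=6  P3=14  P4=12
Finish order: P1 → P2 → P4 → P3 → P0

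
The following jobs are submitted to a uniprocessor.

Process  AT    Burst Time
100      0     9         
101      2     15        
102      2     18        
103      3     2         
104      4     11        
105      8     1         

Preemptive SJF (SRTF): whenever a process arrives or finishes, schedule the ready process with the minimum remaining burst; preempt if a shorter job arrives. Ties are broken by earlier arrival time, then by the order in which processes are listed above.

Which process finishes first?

Timeline: | 100 0-3 | 103 3-5 | 100 5-8 | 105 8-9 | 100 9-12 | 104 12-23 | 101 23-38 | 102 38-56 |
Completion: 100=12  101=38  102=56  103=5  104=23  105=9
Turnaround (C−A): 100=12  101=36  102=54  103=2  104=19  105=1
Finish order: 103 → 105 → 100 → 104 → 101 → 102

103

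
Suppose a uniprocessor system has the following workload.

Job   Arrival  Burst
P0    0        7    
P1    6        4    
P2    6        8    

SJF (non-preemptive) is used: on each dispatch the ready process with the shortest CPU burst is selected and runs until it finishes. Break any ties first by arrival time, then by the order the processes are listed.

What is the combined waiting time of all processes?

Gantt: | P0 0-7 | P1 7-11 | P2 11-19 |
Completion: P0=7  P1=11  P2=19
Turnaround (C−A): P0=7  P1=5  P2=13
Waiting = turnaround − burst: P0=0, P1=1, P2=5
Total waiting = 0 + 1 + 5 = 6

6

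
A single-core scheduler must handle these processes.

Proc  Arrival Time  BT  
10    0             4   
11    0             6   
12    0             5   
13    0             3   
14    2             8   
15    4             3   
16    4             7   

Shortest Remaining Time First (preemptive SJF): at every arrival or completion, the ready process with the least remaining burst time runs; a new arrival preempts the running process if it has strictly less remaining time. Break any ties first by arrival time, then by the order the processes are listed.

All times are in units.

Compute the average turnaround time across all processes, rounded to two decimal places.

Timeline: | 13 0-3 | 10 3-7 | 15 7-10 | 12 10-15 | 11 15-21 | 16 21-28 | 14 28-36 |
Completion: 10=7  11=21  12=15  13=3  14=36  15=10  16=28
Turnaround (C−A): 10=7  11=21  12=15  13=3  14=34  15=6  16=24
Turnaround times: 10=7, 11=21, 12=15, 13=3, 14=34, 15=6, 16=24
Average turnaround = (7+21+15+3+34+6+24) / 7 = 110/7 = 15.71

15.71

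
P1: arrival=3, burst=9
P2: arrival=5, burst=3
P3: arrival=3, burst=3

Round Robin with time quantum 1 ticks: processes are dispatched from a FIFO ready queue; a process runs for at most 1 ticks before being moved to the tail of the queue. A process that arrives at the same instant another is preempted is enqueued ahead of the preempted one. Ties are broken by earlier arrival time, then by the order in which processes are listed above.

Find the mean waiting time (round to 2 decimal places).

Schedule: | idle 0-3 | P1 3-4 | P3 4-5 | P1 5-6 | P2 6-7 | P3 7-8 | P1 8-9 | P2 9-10 | P3 10-11 | P1 11-12 | P2 12-13 | P1 13-18 |
Completion: P1=18  P2=13  P3=11
Turnaround (C−A): P1=15  P2=8  P3=8
Waiting times: P1=6, P2=5, P3=5
Average waiting = (6+5+5) / 3 = 16/3 = 5.33

5.33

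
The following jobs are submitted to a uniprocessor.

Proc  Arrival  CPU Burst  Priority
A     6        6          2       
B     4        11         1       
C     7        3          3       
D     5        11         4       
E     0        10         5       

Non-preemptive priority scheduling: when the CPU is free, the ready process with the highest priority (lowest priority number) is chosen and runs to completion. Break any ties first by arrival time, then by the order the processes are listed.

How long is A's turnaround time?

Timeline: | E 0-10 | B 10-21 | A 21-27 | C 27-30 | D 30-41 |
Completion: A=27  B=21  C=30  D=41  E=10
Turnaround (C−A): A=21  B=17  C=23  D=36  E=10
Turnaround(A) = completion − arrival = 27 − 6 = 21

21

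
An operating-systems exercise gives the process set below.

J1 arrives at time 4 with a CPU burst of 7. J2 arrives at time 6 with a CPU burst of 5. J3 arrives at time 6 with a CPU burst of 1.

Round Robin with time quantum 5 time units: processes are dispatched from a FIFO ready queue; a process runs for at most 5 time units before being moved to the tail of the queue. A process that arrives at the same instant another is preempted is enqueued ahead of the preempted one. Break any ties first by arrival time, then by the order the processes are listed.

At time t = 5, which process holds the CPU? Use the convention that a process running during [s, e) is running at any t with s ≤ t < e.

Schedule: | idle 0-4 | J1 4-9 | J2 9-14 | J3 14-15 | J1 15-17 |
Completion: J1=17  J2=14  J3=15
Turnaround (C−A): J1=13  J2=8  J3=9

J1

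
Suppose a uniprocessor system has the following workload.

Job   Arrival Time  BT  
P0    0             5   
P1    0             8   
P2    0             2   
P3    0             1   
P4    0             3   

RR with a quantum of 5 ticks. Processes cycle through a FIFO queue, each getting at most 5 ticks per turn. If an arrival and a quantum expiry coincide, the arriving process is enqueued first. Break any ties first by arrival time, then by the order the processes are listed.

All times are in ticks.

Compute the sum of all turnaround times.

65

Gantt: | P0 0-5 | P1 5-10 | P2 10-12 | P3 12-13 | P4 13-16 | P1 16-19 |
Completion: P0=5  P1=19  P2=12  P3=13  P4=16
Turnaround (C−A): P0=5  P1=19  P2=12  P3=13  P4=16
Turnaround = completion − arrival: P0=5, P1=19, P2=12, P3=13, P4=16
Total turnaround = 5 + 19 + 12 + 13 + 16 = 65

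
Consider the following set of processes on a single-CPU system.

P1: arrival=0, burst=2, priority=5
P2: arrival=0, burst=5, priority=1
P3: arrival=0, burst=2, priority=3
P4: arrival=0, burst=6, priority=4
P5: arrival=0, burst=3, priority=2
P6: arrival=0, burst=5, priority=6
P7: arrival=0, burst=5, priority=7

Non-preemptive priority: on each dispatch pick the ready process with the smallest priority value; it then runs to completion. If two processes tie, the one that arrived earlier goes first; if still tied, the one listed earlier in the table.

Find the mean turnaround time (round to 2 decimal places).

15.43

Schedule: | P2 0-5 | P5 5-8 | P3 8-10 | P4 10-16 | P1 16-18 | P6 18-23 | P7 23-28 |
Completion: P1=18  P2=5  P3=10  P4=16  P5=8  P6=23  P7=28
Turnaround times: P1=18, P2=5, P3=10, P4=16, P5=8, P6=23, P7=28
Average turnaround = (18+5+10+16+8+23+28) / 7 = 108/7 = 15.43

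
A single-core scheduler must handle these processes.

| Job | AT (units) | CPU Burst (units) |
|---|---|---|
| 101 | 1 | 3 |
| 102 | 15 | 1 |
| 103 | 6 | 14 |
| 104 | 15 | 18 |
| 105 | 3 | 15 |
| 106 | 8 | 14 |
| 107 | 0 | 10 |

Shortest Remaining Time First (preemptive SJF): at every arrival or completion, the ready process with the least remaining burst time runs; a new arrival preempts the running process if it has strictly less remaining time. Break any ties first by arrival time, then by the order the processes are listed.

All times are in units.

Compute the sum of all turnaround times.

Gantt: | 107 0-1 | 101 1-4 | 107 4-13 | 103 13-15 | 102 15-16 | 103 16-28 | 106 28-42 | 105 42-57 | 104 57-75 |
Completion: 101=4  102=16  103=28  104=75  105=57  106=42  107=13
Turnaround = completion − arrival: 101=3, 102=1, 103=22, 104=60, 105=54, 106=34, 107=13
Total turnaround = 3 + 1 + 22 + 60 + 54 + 34 + 13 = 187

187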